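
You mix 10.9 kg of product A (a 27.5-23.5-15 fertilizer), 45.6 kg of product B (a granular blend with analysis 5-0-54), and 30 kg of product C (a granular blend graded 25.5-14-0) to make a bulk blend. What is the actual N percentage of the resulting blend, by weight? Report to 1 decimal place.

14.9% N

Total mass = 10.9 + 45.6 + 30 = 86.5 kg.
N mass = 27.5%×10.9 + 5%×45.6 + 25.5%×30 = 12.9275 kg.
% N = 12.9275 / 86.5 = 14.9451%.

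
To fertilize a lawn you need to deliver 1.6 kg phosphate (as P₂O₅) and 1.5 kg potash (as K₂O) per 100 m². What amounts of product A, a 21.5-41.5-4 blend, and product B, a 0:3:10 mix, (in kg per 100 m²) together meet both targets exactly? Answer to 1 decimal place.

Let a = kg of product A, b = kg of product B (per 100 m²).
P₂O₅: 0.415·a + 0.03·b = 1.6
K₂O: 0.04·a + 0.1·b = 1.5
Eliminate a: (row1) − 0.415/0.04·(row2) → -1.0075·b = -13.9625, so b = 13.8586.
Back-substitute: a = (1.6 − 0.03·13.8586) / 0.415 = 2.8536.

2.9 kg product A, 13.9 kg product B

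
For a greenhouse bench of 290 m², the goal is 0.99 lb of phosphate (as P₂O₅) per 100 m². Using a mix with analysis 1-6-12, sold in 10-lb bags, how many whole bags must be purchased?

5 bags

Product per 100 m² = 0.99 / 6% = 16.5 lb.
Total product = 16.5 × 290 / 100 = 47.85 lb.
Bags = ⌈47.85 / 10⌉ = 5.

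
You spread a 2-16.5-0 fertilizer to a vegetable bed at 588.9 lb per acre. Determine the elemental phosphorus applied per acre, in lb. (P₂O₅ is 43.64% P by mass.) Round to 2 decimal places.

P₂O₅ per acre = 588.9 × 16.5% = 97.1685 lb.
Elemental P = 97.1685 × 0.4364 = 42.4043 lb per acre.

42.40 lb P per acre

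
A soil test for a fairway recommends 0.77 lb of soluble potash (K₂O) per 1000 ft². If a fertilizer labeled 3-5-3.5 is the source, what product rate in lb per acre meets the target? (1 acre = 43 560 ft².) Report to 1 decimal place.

958.3 lb of product per acre

Product per 1000 ft² = 0.77 / 3.5% = 22 lb.
Convert to per acre: 22 × 43.56 = 958.32 lb.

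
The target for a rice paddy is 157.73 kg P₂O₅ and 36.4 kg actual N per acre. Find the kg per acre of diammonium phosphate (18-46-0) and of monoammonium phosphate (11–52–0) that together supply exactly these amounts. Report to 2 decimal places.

36.69 kg diammonium phosphate, 270.87 kg monoammonium phosphate

Let a = kg of diammonium phosphate, b = kg of monoammonium phosphate (per acre).
P₂O₅: 0.46·a + 0.52·b = 157.73
N: 0.18·a + 0.11·b = 36.4
Solving simultaneously: a = 36.6907, b = 270.8698.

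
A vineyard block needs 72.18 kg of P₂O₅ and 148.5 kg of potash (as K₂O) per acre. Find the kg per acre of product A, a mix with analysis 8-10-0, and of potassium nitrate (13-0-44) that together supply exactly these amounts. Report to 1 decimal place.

With a, b = kg per acre of product A and potassium nitrate:
P₂O₅: 0.1·a + 0·b = 72.18
K₂O: 0·a + 0.44·b = 148.5
Solving simultaneously: a = 721.8, b = 337.5.

721.8 kg product A, 337.5 kg potassium nitrate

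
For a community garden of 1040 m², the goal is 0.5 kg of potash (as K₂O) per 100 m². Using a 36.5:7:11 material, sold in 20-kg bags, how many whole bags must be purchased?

3 bags

Product per 100 m² = 0.5 / 11% = 4.54545 kg.
Total product = 4.54545 × 1040 / 100 = 47.2727 kg.
Bags = ⌈47.2727 / 20⌉ = 3.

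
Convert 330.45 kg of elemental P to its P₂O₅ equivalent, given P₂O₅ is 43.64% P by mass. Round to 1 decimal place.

P₂O₅ = 330.45 / 0.4364 = 757.218 kg.

757.2 kg P₂O₅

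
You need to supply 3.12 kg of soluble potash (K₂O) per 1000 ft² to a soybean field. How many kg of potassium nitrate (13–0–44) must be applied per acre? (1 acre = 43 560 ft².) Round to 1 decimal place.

308.9 kg of product per acre

Product per 1000 ft² = 3.12 / 44% = 7.09091 kg.
Convert to per acre: 7.09091 × 43.56 = 308.88 kg.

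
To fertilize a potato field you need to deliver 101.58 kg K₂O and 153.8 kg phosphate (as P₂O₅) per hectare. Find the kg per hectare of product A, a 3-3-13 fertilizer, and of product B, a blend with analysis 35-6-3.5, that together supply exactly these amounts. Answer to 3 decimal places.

Per-hectare balance (a = product A, b = product B):
K₂O: 0.13·a + 0.035·b = 101.58
P₂O₅: 0.03·a + 0.06·b = 153.8
Solving simultaneously: a = 105.4519, b = 2510.6074.

105.452 kg product A, 2510.607 kg product B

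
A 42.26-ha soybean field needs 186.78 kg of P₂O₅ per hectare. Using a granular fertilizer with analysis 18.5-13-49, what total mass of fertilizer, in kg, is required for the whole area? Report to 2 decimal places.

Product per hectare = 186.78 / 13% = 1436.77 kg.
Total product = 1436.77 × 42.26 = 60717.868 kg.

60717.87 kg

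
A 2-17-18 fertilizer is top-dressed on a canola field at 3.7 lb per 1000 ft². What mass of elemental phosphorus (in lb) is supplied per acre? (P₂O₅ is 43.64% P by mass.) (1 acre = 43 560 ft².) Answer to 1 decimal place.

P₂O₅ per 1000 ft² = 3.7 × 17% = 0.629 lb.
Elemental P = 0.629 × 0.4364 = 0.274496 lb per 1000 ft².
Convert to per acre: 0.274496 × 43.56 = 11.957 lb.

12.0 lb P per acre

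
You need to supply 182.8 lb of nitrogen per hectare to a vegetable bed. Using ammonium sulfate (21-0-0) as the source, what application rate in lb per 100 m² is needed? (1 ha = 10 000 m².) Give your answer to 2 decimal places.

8.70 lb of product per hundred sq m

Product per hectare = 182.8 / 21% = 870.476 lb.
Convert to per 100 m²: 870.476 × 0.01 = 8.70476 lb.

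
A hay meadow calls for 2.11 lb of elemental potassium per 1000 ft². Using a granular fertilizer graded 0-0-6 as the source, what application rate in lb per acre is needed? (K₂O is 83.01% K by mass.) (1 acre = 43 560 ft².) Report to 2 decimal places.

As K₂O: 2.11 / 0.8301 = 2.54186 lb per 1000 ft².
Product per 1000 ft² = 2.54186 / 6% = 42.3644 lb.
Convert to per acre: 42.3644 × 43.56 = 1845.392 lb.

1845.39 lb of product per acre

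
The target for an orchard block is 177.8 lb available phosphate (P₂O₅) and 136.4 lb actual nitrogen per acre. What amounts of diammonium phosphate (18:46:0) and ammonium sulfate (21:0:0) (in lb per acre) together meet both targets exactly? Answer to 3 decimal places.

386.522 lb diammonium phosphate, 318.219 lb ammonium sulfate

Per-acre balance (a = diammonium phosphate, b = ammonium sulfate):
P₂O₅: 0.46·a + 0·b = 177.8
N: 0.18·a + 0.21·b = 136.4
Eliminate b: (row1) − 0/0.21·(row2) → 0.46·a = 177.8, so a = 386.5217.
Then b = (136.4 − 0.18·386.5217) / 0.21 = 318.21946.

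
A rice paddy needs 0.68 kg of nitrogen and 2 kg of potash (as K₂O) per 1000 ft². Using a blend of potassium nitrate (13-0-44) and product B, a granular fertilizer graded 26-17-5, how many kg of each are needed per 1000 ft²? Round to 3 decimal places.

4.504 kg potassium nitrate, 0.363 kg product B

With a, b = kg per 1000 ft² of potassium nitrate and product B:
N: 0.13·a + 0.26·b = 0.68
K₂O: 0.44·a + 0.05·b = 2
Eliminate b: (row1) − 0.26/0.05·(row2) → -2.158·a = -9.72, so a = 4.50417.
Then b = (2 − 0.44·4.50417) / 0.05 = 0.363299.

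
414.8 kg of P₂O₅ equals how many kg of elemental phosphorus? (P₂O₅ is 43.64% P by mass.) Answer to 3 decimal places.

181.019 kg P

P = 414.8 × 0.4364 = 181.0187 kg.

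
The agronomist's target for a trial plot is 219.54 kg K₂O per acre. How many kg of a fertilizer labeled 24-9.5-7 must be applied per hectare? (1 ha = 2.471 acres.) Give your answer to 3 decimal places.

Product per acre = 219.54 / 7% = 3136.29 kg.
Convert to per hectare: 3136.29 × 2.471 = 7749.762 kg.

7749.762 kg of product per hectare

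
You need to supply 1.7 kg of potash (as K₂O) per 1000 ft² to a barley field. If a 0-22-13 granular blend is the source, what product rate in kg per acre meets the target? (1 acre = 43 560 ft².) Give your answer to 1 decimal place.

Product per 1000 ft² = 1.7 / 13% = 13.0769 kg.
Convert to per acre: 13.0769 × 43.56 = 569.631 kg.

569.6 kg of product per acre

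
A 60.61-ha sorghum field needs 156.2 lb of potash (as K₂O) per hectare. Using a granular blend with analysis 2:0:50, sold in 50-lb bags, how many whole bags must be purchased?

379 bags

Product per hectare = 156.2 / 50% = 312.4 lb.
Total product = 312.4 × 60.61 = 18934.6 lb.
Bags = ⌈18934.6 / 50⌉ = 379.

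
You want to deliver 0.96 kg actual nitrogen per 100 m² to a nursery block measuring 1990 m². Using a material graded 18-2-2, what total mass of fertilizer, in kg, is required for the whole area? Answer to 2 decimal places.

Product per 100 m² = 0.96 / 18% = 5.33333 kg.
Total product = 5.33333 × 1990 / 100 = 106.133 kg.

106.13 kg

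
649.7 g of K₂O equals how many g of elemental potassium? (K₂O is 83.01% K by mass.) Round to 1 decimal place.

K = 649.7 × 0.8301 = 539.316 g.

539.3 g K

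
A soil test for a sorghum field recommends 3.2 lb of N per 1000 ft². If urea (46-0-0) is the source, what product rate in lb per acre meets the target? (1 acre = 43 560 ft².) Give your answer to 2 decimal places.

Product per 1000 ft² = 3.2 / 46% = 6.95652 lb.
Convert to per acre: 6.95652 × 43.56 = 303.026 lb.

303.03 lb of product per acre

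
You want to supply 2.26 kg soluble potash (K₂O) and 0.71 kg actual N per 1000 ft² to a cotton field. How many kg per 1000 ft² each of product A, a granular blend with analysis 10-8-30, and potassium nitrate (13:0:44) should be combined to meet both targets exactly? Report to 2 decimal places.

With a, b = kg per 1000 ft² of product A and potassium nitrate:
K₂O: 0.3·a + 0.44·b = 2.26
N: 0.1·a + 0.13·b = 0.71
Solving simultaneously: a = 3.72, b = 2.6.

3.72 kg product A, 2.60 kg potassium nitrate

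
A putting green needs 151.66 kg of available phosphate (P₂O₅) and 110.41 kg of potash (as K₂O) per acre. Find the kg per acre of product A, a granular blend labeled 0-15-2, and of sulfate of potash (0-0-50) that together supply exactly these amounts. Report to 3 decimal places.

Per-acre balance (a = product A, b = sulfate of potash):
P₂O₅: 0.15·a + 0·b = 151.66
K₂O: 0.02·a + 0.5·b = 110.41
Eliminate b: (row1) − 0/0.5·(row2) → 0.15·a = 151.66, so a = 1011.0667.
Then b = (110.41 − 0.02·1011.0667) / 0.5 = 180.3773.

1011.067 kg product A, 180.377 kg sulfate of potash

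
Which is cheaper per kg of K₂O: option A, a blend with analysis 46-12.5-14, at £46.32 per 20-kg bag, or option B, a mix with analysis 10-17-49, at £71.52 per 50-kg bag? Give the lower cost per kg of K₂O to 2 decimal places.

£2.92 per kg K₂O (option B)

option A: K₂O per bag = 20 × 14% = 2.8 kg; cost = 46.32 / 2.8 = £16.5429/kg K₂O.
option B: K₂O per bag = 50 × 49% = 24.5 kg; cost = 71.52 / 24.5 = £2.9192/kg K₂O.
option B is cheaper.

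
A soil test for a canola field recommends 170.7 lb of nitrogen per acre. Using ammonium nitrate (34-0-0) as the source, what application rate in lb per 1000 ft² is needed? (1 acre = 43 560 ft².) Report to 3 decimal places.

11.526 lb of product per thousand sq ft

Product per acre = 170.7 / 34% = 502.059 lb.
Convert to per 1000 ft²: 502.059 × 0.0229568 = 11.5257 lb.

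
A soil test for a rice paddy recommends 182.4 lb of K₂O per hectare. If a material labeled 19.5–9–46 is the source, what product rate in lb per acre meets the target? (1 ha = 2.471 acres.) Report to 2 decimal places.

160.47 lb of product per acre

Product per hectare = 182.4 / 46% = 396.522 lb.
Convert to per acre: 396.522 × 0.404694 = 160.4701 lb.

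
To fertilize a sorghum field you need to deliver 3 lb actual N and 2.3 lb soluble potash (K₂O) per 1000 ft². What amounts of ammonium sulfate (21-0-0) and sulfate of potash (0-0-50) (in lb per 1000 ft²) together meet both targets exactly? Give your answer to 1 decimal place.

Per-1000 ft² balance (a = ammonium sulfate, b = sulfate of potash):
N: 0.21·a + 0·b = 3
K₂O: 0·a + 0.5·b = 2.3
Solving simultaneously: a = 14.2857, b = 4.6.

14.3 lb ammonium sulfate, 4.6 lb sulfate of potash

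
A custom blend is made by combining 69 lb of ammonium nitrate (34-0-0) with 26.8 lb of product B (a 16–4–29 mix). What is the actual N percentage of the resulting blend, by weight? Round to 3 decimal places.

Total mass = 69 + 26.8 = 95.8 lb.
N mass = 34%×69 + 16%×26.8 = 27.748 lb.
% N = 27.748 / 95.8 = 28.9645%.

28.965% N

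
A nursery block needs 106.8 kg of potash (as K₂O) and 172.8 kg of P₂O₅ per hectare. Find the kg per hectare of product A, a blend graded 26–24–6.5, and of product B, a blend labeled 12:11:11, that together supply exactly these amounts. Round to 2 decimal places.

377.14 kg product A, 748.05 kg product B

Let a = kg of product A, b = kg of product B (per hectare).
K₂O: 0.065·a + 0.11·b = 106.8
P₂O₅: 0.24·a + 0.11·b = 172.8
Solving simultaneously: a = 377.143, b = 748.052.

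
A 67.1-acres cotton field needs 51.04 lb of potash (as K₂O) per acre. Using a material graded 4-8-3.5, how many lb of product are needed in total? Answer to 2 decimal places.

97850.97 lb

Product per acre = 51.04 / 3.5% = 1458.29 lb.
Total product = 1458.29 × 67.1 = 97850.971 lb.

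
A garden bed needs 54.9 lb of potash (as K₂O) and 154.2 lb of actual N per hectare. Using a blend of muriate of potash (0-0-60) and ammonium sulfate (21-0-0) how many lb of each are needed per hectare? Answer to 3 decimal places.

91.500 lb muriate of potash, 734.286 lb ammonium sulfate

Per-hectare balance (a = muriate of potash, b = ammonium sulfate):
K₂O: 0.6·a + 0·b = 54.9
N: 0·a + 0.21·b = 154.2
Solving simultaneously: a = 91.5, b = 734.2857.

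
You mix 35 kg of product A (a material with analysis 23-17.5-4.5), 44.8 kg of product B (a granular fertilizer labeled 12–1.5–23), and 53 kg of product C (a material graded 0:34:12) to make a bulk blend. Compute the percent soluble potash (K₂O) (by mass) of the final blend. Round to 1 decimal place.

13.7% K₂O

Total mass = 35 + 44.8 + 53 = 132.8 kg.
K₂O mass = 4.5%×35 + 23%×44.8 + 12%×53 = 18.239 kg.
% K₂O = 18.239 / 132.8 = 13.7342%.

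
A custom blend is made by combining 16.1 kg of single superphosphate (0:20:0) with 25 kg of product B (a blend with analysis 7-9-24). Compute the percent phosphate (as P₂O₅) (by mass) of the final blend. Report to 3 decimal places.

Total mass = 16.1 + 25 = 41.1 kg.
P₂O₅ mass = 20%×16.1 + 9%×25 = 5.47 kg.
% P₂O₅ = 5.47 / 41.1 = 13.309002%.

13.309% P₂O₅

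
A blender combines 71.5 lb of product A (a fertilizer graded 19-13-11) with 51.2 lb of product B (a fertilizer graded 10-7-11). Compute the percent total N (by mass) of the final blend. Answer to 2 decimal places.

Total mass = 71.5 + 51.2 = 122.7 lb.
N mass = 19%×71.5 + 10%×51.2 = 18.705 lb.
% N = 18.705 / 122.7 = 15.2445%.

15.24% N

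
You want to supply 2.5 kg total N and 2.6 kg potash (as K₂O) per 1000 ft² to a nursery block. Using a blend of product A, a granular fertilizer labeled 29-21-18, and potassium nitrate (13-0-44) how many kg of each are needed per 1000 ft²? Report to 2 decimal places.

Let a = kg of product A, b = kg of potassium nitrate (per 1000 ft²).
N: 0.29·a + 0.13·b = 2.5
K₂O: 0.18·a + 0.44·b = 2.6
Eliminate a: (row1) − 0.29/0.18·(row2) → -0.578889·b = -1.68889, so b = 2.91747.
Back-substitute: a = (2.5 − 0.13·2.91747) / 0.29 = 7.31286.

7.31 kg product A, 2.92 kg potassium nitrate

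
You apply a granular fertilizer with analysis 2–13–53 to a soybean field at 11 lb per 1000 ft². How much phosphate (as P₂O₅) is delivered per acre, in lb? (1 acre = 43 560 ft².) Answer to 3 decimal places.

62.291 lb P₂O₅ per acre

P₂O₅ per 1000 ft² = 11 × 13% = 1.43 lb.
Convert to per acre: 1.43 × 43.56 = 62.2908 lb.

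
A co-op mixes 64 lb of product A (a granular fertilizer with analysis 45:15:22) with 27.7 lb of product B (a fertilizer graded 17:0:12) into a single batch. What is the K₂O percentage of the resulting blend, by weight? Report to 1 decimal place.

Total mass = 64 + 27.7 = 91.7 lb.
K₂O mass = 22%×64 + 12%×27.7 = 17.404 lb.
% K₂O = 17.404 / 91.7 = 18.9793%.

19.0% K₂O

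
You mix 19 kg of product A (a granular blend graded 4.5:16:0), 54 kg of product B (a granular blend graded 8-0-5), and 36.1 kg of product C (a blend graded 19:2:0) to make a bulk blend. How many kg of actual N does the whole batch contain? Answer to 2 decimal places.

N mass = 4.5%×19 + 8%×54 + 19%×36.1 = 12.034 kg.

12.03 kg N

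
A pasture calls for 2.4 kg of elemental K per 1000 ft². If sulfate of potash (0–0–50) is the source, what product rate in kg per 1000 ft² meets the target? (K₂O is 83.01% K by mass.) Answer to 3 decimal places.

5.782 kg of product per thousand sq ft

As K₂O: 2.4 / 0.8301 = 2.89122 kg per 1000 ft².
Product per 1000 ft² = 2.89122 / 50% = 5.78244 kg.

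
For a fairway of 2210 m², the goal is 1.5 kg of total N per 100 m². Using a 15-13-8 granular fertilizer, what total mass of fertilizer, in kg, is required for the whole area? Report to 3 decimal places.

221.000 kg

Product per 100 m² = 1.5 / 15% = 10 kg.
Total product = 10 × 2210 / 100 = 221 kg.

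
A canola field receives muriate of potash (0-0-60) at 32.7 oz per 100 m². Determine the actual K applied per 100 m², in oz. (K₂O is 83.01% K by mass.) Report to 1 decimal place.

K₂O per 100 m² = 32.7 × 60% = 19.62 oz.
Elemental K = 19.62 × 0.8301 = 16.2866 oz per 100 m².

16.3 oz K per hundred sq m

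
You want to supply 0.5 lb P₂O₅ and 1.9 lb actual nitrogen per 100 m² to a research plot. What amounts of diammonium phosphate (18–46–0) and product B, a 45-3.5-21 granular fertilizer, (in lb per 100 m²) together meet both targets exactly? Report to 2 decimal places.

Let a = lb of diammonium phosphate, b = lb of product B (per 100 m²).
P₂O₅: 0.46·a + 0.035·b = 0.5
N: 0.18·a + 0.45·b = 1.9
Solving simultaneously: a = 0.789736, b = 3.90633.

0.79 lb diammonium phosphate, 3.91 lb product B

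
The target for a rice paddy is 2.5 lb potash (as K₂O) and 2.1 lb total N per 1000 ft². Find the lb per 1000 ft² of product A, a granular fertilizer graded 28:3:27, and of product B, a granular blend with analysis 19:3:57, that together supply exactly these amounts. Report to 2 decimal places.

Let a = lb of product A, b = lb of product B (per 1000 ft²).
K₂O: 0.27·a + 0.57·b = 2.5
N: 0.28·a + 0.19·b = 2.1
Eliminate a: (row1) − 0.27/0.28·(row2) → 0.386786·b = 0.475, so b = 1.22807.
Back-substitute: a = (2.5 − 0.57·1.22807) / 0.27 = 6.66667.

6.67 lb product A, 1.23 lb product B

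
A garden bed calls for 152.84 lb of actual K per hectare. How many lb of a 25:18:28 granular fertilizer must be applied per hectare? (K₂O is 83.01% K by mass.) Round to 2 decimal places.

657.58 lb of product per hectare

As K₂O: 152.84 / 0.8301 = 184.122 lb per hectare.
Product per hectare = 184.122 / 28% = 657.57998 lb.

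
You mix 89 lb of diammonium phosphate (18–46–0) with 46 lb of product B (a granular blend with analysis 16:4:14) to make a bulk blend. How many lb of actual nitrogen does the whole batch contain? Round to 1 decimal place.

N mass = 18%×89 + 16%×46 = 23.38 lb.

23.4 lb N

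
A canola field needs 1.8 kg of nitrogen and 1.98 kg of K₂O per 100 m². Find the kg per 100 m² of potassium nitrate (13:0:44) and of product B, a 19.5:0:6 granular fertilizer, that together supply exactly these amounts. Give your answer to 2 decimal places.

3.57 kg potassium nitrate, 6.85 kg product B

With a, b = kg per 100 m² of potassium nitrate and product B:
N: 0.13·a + 0.195·b = 1.8
K₂O: 0.44·a + 0.06·b = 1.98
Eliminate a: (row1) − 0.13/0.44·(row2) → 0.177273·b = 1.215, so b = 6.85385.
Back-substitute: a = (1.8 − 0.195·6.85385) / 0.13 = 3.56538.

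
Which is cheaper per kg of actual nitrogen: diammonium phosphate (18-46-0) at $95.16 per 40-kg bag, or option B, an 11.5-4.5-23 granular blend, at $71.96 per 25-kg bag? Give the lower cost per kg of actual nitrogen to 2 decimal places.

diammonium phosphate: N per bag = 40 × 18% = 7.2 kg; cost = 95.16 / 7.2 = $13.2167/kg N.
option B: N per bag = 25 × 11.5% = 2.875 kg; cost = 71.96 / 2.875 = $25.0296/kg N.
diammonium phosphate is cheaper.

$13.22 per kg N (diammonium phosphate)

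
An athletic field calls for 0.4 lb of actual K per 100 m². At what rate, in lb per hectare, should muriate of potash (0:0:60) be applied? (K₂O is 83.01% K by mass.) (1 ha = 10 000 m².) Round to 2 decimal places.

80.31 lb of product per hectare

As K₂O: 0.4 / 0.8301 = 0.48187 lb per 100 m².
Product per 100 m² = 0.48187 / 60% = 0.803116 lb.
Convert to per hectare: 0.803116 × 100 = 80.3116 lb.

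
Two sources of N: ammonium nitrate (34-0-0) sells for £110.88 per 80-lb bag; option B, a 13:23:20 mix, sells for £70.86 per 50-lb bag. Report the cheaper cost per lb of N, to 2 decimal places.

£4.08 per lb N (ammonium nitrate)

ammonium nitrate: N per bag = 80 × 34% = 27.2 lb; cost = 110.88 / 27.2 = £4.0765/lb N.
option B: N per bag = 50 × 13% = 6.5 lb; cost = 70.86 / 6.5 = £10.9015/lb N.
ammonium nitrate is cheaper.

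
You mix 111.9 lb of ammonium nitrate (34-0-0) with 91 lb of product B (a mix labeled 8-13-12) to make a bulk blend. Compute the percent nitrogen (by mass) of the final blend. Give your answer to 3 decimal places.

22.339% N

Total mass = 111.9 + 91 = 202.9 lb.
N mass = 34%×111.9 + 8%×91 = 45.326 lb.
% N = 45.326 / 202.9 = 22.3391%.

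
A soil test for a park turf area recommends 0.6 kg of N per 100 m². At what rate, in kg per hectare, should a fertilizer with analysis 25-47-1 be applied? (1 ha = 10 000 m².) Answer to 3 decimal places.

Product per 100 m² = 0.6 / 25% = 2.4 kg.
Convert to per hectare: 2.4 × 100 = 240 kg.

240.000 kg of product per hectare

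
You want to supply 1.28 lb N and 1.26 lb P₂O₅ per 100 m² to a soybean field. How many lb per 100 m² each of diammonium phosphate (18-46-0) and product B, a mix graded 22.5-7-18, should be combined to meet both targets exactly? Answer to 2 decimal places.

2.13 lb diammonium phosphate, 3.98 lb product B

With a, b = lb per 100 m² of diammonium phosphate and product B:
N: 0.18·a + 0.225·b = 1.28
P₂O₅: 0.46·a + 0.07·b = 1.26
Eliminate a: (row1) − 0.18/0.46·(row2) → 0.197609·b = 0.786957, so b = 3.9824.
Back-substitute: a = (1.28 − 0.225·3.9824) / 0.18 = 2.13311.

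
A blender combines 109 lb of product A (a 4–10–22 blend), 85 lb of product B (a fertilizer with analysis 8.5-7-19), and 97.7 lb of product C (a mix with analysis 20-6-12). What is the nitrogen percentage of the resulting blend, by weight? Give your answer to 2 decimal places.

10.67% N

Total mass = 109 + 85 + 97.7 = 291.7 lb.
N mass = 4%×109 + 8.5%×85 + 20%×97.7 = 31.125 lb.
% N = 31.125 / 291.7 = 10.6702%.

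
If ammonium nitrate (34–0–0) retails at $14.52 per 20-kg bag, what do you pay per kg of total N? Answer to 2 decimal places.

$2.14 per kg N

N in bag = 20 × 34% = 6.8 kg.
Cost per kg N = $14.52 / 6.8 = $2.1353.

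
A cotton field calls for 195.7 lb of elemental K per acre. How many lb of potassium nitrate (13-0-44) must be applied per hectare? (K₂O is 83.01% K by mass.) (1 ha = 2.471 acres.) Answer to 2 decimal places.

1323.98 lb of product per hectare

As K₂O: 195.7 / 0.8301 = 235.755 lb per acre.
Product per acre = 235.755 / 44% = 535.806 lb.
Convert to per hectare: 535.806 × 2.471 = 1323.977 lb.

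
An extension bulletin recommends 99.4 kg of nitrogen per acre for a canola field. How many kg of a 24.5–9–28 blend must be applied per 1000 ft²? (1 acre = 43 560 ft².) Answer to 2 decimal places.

Product per acre = 99.4 / 24.5% = 405.714 kg.
Convert to per 1000 ft²: 405.714 × 0.0229568 = 9.31392 kg.

9.31 kg of product per thousand sq ft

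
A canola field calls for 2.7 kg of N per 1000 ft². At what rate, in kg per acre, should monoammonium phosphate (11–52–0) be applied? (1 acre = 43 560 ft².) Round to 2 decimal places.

1069.20 kg of product per acre

Product per 1000 ft² = 2.7 / 11% = 24.5455 kg.
Convert to per acre: 24.5455 × 43.56 = 1069.2 kg.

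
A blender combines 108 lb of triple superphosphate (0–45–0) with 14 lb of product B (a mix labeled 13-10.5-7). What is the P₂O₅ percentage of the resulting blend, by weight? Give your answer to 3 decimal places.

41.041% P₂O₅

Total mass = 108 + 14 = 122 lb.
P₂O₅ mass = 45%×108 + 10.5%×14 = 50.07 lb.
% P₂O₅ = 50.07 / 122 = 41.04098%.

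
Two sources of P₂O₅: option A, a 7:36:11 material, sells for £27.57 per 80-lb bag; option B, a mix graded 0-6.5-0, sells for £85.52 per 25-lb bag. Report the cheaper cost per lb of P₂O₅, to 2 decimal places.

option A: P₂O₅ per bag = 80 × 36% = 28.8 lb; cost = 27.57 / 28.8 = £0.9573/lb P₂O₅.
option B: P₂O₅ per bag = 25 × 6.5% = 1.625 lb; cost = 85.52 / 1.625 = £52.6277/lb P₂O₅.
option A is cheaper.

£0.96 per lb P₂O₅ (option A)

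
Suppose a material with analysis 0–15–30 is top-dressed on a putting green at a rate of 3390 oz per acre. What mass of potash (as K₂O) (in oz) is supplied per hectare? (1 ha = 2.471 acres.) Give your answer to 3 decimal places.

2513.007 oz K₂O per hectare

K₂O per acre = 3390 × 30% = 1017 oz.
Convert to per hectare: 1017 × 2.471 = 2513.007 oz.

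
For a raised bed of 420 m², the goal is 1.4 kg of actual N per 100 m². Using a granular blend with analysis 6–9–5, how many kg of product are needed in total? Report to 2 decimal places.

Product per 100 m² = 1.4 / 6% = 23.3333 kg.
Total product = 23.3333 × 420 / 100 = 98 kg.

98.00 kg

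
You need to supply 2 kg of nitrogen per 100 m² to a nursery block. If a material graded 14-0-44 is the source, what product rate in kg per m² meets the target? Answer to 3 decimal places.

Product per 100 m² = 2 / 14% = 14.2857 kg.
Convert to per m²: 14.2857 × 0.01 = 0.142857 kg.

0.143 kg of product per sq m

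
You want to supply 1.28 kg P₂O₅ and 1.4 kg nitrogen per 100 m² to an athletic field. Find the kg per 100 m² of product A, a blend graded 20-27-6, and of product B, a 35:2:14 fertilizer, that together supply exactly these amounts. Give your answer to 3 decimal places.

Per-100 m² balance (a = product A, b = product B):
P₂O₅: 0.27·a + 0.02·b = 1.28
N: 0.2·a + 0.35·b = 1.4
Solving simultaneously: a = 4.64088, b = 1.34807.

4.641 kg product A, 1.348 kg product B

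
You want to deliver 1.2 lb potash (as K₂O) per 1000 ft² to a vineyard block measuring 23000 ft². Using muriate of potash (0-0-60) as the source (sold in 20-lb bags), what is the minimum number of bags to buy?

3 bags

Product per 1000 ft² = 1.2 / 60% = 2 lb.
Total product = 2 × 23000 / 1000 = 46 lb.
Bags = ⌈46 / 20⌉ = 3.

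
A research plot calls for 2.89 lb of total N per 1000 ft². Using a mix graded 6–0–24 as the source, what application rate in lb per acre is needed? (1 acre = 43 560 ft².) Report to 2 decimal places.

2098.14 lb of product per acre

Product per 1000 ft² = 2.89 / 6% = 48.1667 lb.
Convert to per acre: 48.1667 × 43.56 = 2098.14 lb.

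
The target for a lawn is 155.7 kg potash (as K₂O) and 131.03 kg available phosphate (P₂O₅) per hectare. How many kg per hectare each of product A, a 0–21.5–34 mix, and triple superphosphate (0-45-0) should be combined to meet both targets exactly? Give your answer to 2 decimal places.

457.94 kg product A, 72.38 kg triple superphosphate

Per-hectare balance (a = product A, b = triple superphosphate):
K₂O: 0.34·a + 0·b = 155.7
P₂O₅: 0.215·a + 0.45·b = 131.03
Eliminate a: (row1) − 0.34/0.215·(row2) → -0.711628·b = -51.5102, so b = 72.3837.
Back-substitute: a = (155.7 − 0·72.3837) / 0.34 = 457.941.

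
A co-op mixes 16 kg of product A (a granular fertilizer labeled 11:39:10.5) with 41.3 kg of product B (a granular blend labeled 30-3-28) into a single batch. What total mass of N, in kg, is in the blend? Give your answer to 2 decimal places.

N mass = 11%×16 + 30%×41.3 = 14.15 kg.

14.15 kg N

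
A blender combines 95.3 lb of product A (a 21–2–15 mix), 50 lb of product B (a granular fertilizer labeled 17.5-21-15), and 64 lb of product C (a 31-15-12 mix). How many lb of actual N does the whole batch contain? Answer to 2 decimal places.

N mass = 21%×95.3 + 17.5%×50 + 31%×64 = 48.603 lb.

48.60 lb N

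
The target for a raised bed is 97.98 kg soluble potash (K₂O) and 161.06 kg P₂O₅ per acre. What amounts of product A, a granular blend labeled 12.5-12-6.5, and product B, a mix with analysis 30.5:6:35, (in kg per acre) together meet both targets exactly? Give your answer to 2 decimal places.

Per-acre balance (a = product A, b = product B):
K₂O: 0.065·a + 0.35·b = 97.98
P₂O₅: 0.12·a + 0.06·b = 161.06
Eliminate b: (row1) − 0.35/0.06·(row2) → -0.635·a = -841.537, so a = 1325.2546.
Then b = (161.06 − 0.12·1325.2546) / 0.06 = 33.8241.

1325.25 kg product A, 33.82 kg product B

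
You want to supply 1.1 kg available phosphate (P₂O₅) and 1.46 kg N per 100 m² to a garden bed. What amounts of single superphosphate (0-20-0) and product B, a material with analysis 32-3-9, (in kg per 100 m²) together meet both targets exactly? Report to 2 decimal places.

4.82 kg single superphosphate, 4.56 kg product B

With a, b = kg per 100 m² of single superphosphate and product B:
P₂O₅: 0.2·a + 0.03·b = 1.1
N: 0·a + 0.32·b = 1.46
Solving simultaneously: a = 4.81563, b = 4.5625.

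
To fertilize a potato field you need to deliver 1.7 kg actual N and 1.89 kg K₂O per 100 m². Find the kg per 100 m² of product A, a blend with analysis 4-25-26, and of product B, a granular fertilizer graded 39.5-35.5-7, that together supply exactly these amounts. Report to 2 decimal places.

6.28 kg product A, 3.67 kg product B

Per-100 m² balance (a = product A, b = product B):
N: 0.04·a + 0.395·b = 1.7
K₂O: 0.26·a + 0.07·b = 1.89
Solving simultaneously: a = 6.28178, b = 3.66767.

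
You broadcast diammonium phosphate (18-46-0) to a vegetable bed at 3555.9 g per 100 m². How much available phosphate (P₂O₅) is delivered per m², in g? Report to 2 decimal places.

16.36 g P₂O₅ per sq m

P₂O₅ per 100 m² = 3555.9 × 46% = 1635.71 g.
Convert to per m²: 1635.71 × 0.01 = 16.3571 g.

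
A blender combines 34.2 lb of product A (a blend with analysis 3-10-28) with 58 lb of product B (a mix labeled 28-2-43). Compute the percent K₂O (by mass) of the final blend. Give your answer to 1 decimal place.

Total mass = 34.2 + 58 = 92.2 lb.
K₂O mass = 28%×34.2 + 43%×58 = 34.516 lb.
% K₂O = 34.516 / 92.2 = 37.436%.

37.4% K₂O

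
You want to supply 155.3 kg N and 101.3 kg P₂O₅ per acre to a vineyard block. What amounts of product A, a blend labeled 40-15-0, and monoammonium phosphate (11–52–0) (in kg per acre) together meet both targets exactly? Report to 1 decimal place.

363.5 kg product A, 89.9 kg monoammonium phosphate

Per-acre balance (a = product A, b = monoammonium phosphate):
N: 0.4·a + 0.11·b = 155.3
P₂O₅: 0.15·a + 0.52·b = 101.3
From row1: a = (155.3 − 0.11·b) / 0.4.
Into row2: 0.15·(155.3 − 0.11·b)/0.4 + 0.52·b = 101.3 → b = 89.9478, a = 363.514.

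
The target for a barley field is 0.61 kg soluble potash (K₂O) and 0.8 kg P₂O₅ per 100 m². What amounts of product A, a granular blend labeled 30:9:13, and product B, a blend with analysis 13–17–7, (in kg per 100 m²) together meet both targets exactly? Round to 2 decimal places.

Let a = kg of product A, b = kg of product B (per 100 m²).
K₂O: 0.13·a + 0.07·b = 0.61
P₂O₅: 0.09·a + 0.17·b = 0.8
Solving simultaneously: a = 3.01899, b = 3.10759.

3.02 kg product A, 3.11 kg product B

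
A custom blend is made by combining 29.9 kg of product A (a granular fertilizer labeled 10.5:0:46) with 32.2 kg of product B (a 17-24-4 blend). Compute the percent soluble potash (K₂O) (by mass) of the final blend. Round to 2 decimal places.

Total mass = 29.9 + 32.2 = 62.1 kg.
K₂O mass = 46%×29.9 + 4%×32.2 = 15.042 kg.
% K₂O = 15.042 / 62.1 = 24.2222%.

24.22% K₂O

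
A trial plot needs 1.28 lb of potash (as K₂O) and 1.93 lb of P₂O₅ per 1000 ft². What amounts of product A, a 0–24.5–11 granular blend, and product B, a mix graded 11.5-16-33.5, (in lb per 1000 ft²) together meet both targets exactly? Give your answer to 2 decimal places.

6.85 lb product A, 1.57 lb product B

With a, b = lb per 1000 ft² of product A and product B:
K₂O: 0.11·a + 0.335·b = 1.28
P₂O₅: 0.245·a + 0.16·b = 1.93
Eliminate b: (row1) − 0.335/0.16·(row2) → -0.402969·a = -2.76094, so a = 6.85149.
Then b = (1.93 − 0.245·6.85149) / 0.16 = 1.57115.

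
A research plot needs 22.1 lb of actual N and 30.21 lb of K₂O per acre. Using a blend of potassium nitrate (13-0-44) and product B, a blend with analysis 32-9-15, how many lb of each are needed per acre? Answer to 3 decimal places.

With a, b = lb per acre of potassium nitrate and product B:
N: 0.13·a + 0.32·b = 22.1
K₂O: 0.44·a + 0.15·b = 30.21
From row1: a = (22.1 − 0.32·b) / 0.13.
Into row2: 0.44·(22.1 − 0.32·b)/0.13 + 0.15·b = 30.21 → b = 47.7881, a = 52.3677.

52.368 lb potassium nitrate, 47.788 lb product B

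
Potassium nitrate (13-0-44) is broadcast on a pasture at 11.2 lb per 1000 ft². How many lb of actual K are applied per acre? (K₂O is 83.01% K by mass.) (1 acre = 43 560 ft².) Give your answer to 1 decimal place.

K₂O per 1000 ft² = 11.2 × 44% = 4.928 lb.
Elemental K = 4.928 × 0.8301 = 4.09073 lb per 1000 ft².
Convert to per acre: 4.09073 × 43.56 = 178.192 lb.

178.2 lb K per acre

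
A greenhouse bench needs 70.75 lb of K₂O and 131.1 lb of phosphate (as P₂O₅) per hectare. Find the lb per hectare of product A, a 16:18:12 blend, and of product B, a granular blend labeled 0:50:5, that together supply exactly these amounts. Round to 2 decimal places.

565.10 lb product A, 58.76 lb product B

With a, b = lb per hectare of product A and product B:
K₂O: 0.12·a + 0.05·b = 70.75
P₂O₅: 0.18·a + 0.5·b = 131.1
Eliminate b: (row1) − 0.05/0.5·(row2) → 0.102·a = 57.64, so a = 565.098.
Then b = (131.1 − 0.18·565.098) / 0.5 = 58.7647.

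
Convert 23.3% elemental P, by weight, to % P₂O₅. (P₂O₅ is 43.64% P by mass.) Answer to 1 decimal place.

%P₂O₅ = 23.3 / 0.4364 = 53.3914%.

53.4% P₂O₅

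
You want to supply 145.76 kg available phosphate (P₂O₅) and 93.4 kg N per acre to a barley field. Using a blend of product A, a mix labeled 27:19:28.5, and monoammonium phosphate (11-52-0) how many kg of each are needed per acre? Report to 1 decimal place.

Let a = kg of product A, b = kg of monoammonium phosphate (per acre).
P₂O₅: 0.19·a + 0.52·b = 145.76
N: 0.27·a + 0.11·b = 93.4
Solving simultaneously: a = 272.254, b = 180.83.

272.3 kg product A, 180.8 kg monoammonium phosphate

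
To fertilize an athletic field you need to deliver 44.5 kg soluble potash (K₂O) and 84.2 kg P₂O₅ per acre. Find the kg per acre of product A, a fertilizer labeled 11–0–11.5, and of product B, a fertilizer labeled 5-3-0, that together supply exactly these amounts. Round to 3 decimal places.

With a, b = kg per acre of product A and product B:
K₂O: 0.115·a + 0·b = 44.5
P₂O₅: 0·a + 0.03·b = 84.2
Solving simultaneously: a = 386.9565, b = 2806.6667.

386.957 kg product A, 2806.667 kg product B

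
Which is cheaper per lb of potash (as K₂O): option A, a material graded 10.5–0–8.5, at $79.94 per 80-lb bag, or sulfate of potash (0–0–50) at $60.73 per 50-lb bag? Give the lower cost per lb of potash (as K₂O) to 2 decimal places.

$2.43 per lb K₂O (sulfate of potash)

option A: K₂O per bag = 80 × 8.5% = 6.8 lb; cost = 79.94 / 6.8 = $11.7559/lb K₂O.
sulfate of potash: K₂O per bag = 50 × 50% = 25 lb; cost = 60.73 / 25 = $2.4292/lb K₂O.
sulfate of potash is cheaper.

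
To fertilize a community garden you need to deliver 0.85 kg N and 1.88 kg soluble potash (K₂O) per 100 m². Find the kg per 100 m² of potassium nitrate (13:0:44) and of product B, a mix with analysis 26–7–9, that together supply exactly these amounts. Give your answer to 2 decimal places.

With a, b = kg per 100 m² of potassium nitrate and product B:
N: 0.13·a + 0.26·b = 0.85
K₂O: 0.44·a + 0.09·b = 1.88
From row1: a = (0.85 − 0.26·b) / 0.13.
Into row2: 0.44·(0.85 − 0.26·b)/0.13 + 0.09·b = 1.88 → b = 1.26193, a = 4.01461.

4.01 kg potassium nitrate, 1.26 kg product B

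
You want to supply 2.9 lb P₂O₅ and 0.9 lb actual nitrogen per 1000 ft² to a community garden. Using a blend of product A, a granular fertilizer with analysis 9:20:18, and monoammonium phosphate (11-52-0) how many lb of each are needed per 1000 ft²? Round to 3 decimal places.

6.008 lb product A, 3.266 lb monoammonium phosphate

With a, b = lb per 1000 ft² of product A and monoammonium phosphate:
P₂O₅: 0.2·a + 0.52·b = 2.9
N: 0.09·a + 0.11·b = 0.9
Solving simultaneously: a = 6.00806, b = 3.26613.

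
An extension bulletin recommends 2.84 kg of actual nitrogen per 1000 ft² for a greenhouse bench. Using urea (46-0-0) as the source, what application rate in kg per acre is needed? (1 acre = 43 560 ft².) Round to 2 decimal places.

268.94 kg of product per acre

Product per 1000 ft² = 2.84 / 46% = 6.17391 kg.
Convert to per acre: 6.17391 × 43.56 = 268.936 kg.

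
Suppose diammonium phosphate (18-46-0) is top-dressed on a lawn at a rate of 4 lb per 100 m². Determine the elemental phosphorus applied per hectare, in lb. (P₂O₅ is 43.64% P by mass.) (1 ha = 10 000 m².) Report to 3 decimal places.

P₂O₅ per 100 m² = 4 × 46% = 1.84 lb.
Elemental P = 1.84 × 0.4364 = 0.802976 lb per 100 m².
Convert to per hectare: 0.802976 × 100 = 80.2976 lb.

80.298 lb P per hectare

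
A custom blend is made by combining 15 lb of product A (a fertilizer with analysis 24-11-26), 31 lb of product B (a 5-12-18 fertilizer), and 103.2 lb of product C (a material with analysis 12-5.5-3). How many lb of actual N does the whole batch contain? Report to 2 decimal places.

N mass = 24%×15 + 5%×31 + 12%×103.2 = 17.534 lb.

17.53 lb N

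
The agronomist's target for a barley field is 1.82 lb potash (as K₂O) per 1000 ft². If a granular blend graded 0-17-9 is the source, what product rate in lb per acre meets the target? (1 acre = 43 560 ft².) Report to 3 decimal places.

880.880 lb of product per acre

Product per 1000 ft² = 1.82 / 9% = 20.2222 lb.
Convert to per acre: 20.2222 × 43.56 = 880.88 lb.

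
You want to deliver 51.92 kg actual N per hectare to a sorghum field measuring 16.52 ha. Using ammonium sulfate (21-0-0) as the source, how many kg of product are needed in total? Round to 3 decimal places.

4084.373 kg

Product per hectare = 51.92 / 21% = 247.238 kg.
Total product = 247.238 × 16.52 = 4084.3733 kg.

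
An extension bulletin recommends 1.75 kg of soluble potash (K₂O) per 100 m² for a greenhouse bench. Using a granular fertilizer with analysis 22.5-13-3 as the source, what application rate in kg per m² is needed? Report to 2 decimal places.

Product per 100 m² = 1.75 / 3% = 58.3333 kg.
Convert to per m²: 58.3333 × 0.01 = 0.583333 kg.

0.58 kg of product per sq m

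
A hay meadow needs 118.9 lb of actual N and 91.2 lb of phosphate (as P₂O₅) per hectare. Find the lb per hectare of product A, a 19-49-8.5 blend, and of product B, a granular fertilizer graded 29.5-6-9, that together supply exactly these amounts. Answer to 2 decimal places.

With a, b = lb per hectare of product A and product B:
N: 0.19·a + 0.295·b = 118.9
P₂O₅: 0.49·a + 0.06·b = 91.2
From row1: a = (118.9 − 0.295·b) / 0.19.
Into row2: 0.49·(118.9 − 0.295·b)/0.19 + 0.06·b = 91.2 → b = 307.4202, a = 148.479.

148.48 lb product A, 307.42 lb product B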